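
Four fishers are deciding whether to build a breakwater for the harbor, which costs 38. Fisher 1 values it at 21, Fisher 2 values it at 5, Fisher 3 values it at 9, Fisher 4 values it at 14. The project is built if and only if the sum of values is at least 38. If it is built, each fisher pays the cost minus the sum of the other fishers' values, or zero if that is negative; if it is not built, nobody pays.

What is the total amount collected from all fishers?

13

Total value 49 ≥ cost 38, so it is built.
Fisher 1: others sum to 28; max(0, 38 - 28) = 10.
Fisher 2: others sum to 44; max(0, 38 - 44) = 0.
Fisher 3: others sum to 40; max(0, 38 - 40) = 0.
Fisher 4: others sum to 35; max(0, 38 - 35) = 3.
Total collected = 10 + 0 + 0 + 3 = 13.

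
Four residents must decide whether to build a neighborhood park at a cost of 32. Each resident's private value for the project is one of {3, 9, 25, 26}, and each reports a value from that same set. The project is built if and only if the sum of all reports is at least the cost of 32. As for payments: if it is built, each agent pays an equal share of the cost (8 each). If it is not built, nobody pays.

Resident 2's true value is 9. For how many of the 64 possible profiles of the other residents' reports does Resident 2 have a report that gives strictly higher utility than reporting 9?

Others report (3, 3, 3): truth gives 0; report 25 gives 1 > 0. Violating.
Others report (3, 3, 9): truth gives 0; report 25 gives 1 > 0. Violating.
Others report (3, 9, 3): truth gives 0; report 25 gives 1 > 0. Violating.
Others report (3, 9, 9): truth gives 0; report 25 gives 1 > 0. Violating.
Others report (3, 3, 25): truth gives 1; no alternative beats it.
Others report (3, 3, 26): truth gives 1; no alternative beats it.
(Checking all 64 profiles: 7 have a profitable deviation, 57 do not.)

7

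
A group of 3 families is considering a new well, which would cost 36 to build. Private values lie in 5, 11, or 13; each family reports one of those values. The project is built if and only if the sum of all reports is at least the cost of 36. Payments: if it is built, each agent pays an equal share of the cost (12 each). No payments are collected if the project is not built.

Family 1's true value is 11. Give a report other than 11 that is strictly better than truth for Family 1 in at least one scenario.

Suppose Family 2 reports 13 and Family 3 reports 13.
Report 11: project built, pays 12, utility 11 - 12 = -1.
Report 5: project not built, utility 0.
So reporting 5 beats truth here (0 > -1).

5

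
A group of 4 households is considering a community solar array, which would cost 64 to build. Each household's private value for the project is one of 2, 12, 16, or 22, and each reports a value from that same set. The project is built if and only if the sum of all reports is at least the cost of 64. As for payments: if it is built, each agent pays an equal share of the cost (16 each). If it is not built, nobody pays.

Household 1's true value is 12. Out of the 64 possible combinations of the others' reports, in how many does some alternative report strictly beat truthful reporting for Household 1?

9

Others report (12, 22, 22): truth gives -4; report 2 gives 0 > -4. Violating.
Others report (16, 16, 22): truth gives -4; report 2 gives 0 > -4. Violating.
Others report (16, 22, 16): truth gives -4; report 2 gives 0 > -4. Violating.
Others report (16, 22, 22): truth gives -4; report 2 gives 0 > -4. Violating.
Others report (2, 2, 2): truth gives 0; no alternative beats it.
Others report (2, 2, 12): truth gives 0; no alternative beats it.
(Checking all 64 profiles: 9 have a profitable deviation, 55 do not.)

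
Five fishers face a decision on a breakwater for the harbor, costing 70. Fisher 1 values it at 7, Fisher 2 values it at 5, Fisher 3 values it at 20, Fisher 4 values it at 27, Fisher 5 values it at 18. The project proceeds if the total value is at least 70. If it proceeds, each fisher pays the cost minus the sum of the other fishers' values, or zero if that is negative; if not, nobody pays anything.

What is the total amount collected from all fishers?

Total value 77 ≥ cost 70, so it is built.
Fisher 1: others sum to 70; max(0, 70 - 70) = 0.
Fisher 2: others sum to 72; max(0, 70 - 72) = 0.
Fisher 3: others sum to 57; max(0, 70 - 57) = 13.
Fisher 4: others sum to 50; max(0, 70 - 50) = 20.
Fisher 5: others sum to 59; max(0, 70 - 59) = 11.
Total collected = 0 + 0 + 13 + 20 + 11 = 44.

44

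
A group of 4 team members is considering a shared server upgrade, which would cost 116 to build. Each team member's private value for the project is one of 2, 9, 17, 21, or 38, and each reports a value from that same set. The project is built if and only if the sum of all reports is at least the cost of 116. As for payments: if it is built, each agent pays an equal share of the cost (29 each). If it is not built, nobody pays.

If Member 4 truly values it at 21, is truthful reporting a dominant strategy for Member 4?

No

Consider the case where Member 1 reports 21, Member 2 reports 38 and Member 3 reports 38.
Truthful report 21: project built, pays 29, utility 21 - 29 = -8.
Report 2 instead: project not built, utility 0.
Since 0 > -8, reporting 2 is strictly better here, so truthful reporting is not dominant.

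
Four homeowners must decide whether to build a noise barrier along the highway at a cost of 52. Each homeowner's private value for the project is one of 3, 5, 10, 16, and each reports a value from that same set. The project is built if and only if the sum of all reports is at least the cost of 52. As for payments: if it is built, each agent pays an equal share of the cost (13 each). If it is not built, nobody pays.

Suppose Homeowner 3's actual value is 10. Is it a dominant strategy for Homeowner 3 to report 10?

Consider the case where Homeowner 1 reports 10, Homeowner 2 reports 16 and Homeowner 4 reports 16.
Truthful report 10: project built, pays 13, utility 10 - 13 = -3.
Report 3 instead: project not built, utility 0.
Since 0 > -3, reporting 3 is strictly better here, so truthful reporting is not dominant.

No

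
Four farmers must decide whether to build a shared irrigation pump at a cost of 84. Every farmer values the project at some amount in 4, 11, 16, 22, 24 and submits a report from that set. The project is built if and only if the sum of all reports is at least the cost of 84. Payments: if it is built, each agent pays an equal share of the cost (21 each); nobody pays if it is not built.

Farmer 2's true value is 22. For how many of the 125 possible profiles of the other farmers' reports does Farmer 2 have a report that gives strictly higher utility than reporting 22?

3

Others report (16, 22, 22): truth gives 0; report 24 gives 1 > 0. Violating.
Others report (22, 16, 22): truth gives 0; report 24 gives 1 > 0. Violating.
Others report (22, 22, 16): truth gives 0; report 24 gives 1 > 0. Violating.
Others report (4, 4, 4): truth gives 0; no alternative beats it.
Others report (4, 4, 11): truth gives 0; no alternative beats it.
(Checking all 125 profiles: 3 have a profitable deviation, 122 do not.)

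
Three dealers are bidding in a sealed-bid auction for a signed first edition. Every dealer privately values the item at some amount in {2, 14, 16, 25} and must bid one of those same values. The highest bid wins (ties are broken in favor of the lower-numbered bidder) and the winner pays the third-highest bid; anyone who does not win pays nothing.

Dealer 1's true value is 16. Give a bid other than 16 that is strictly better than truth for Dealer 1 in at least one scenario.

25

Suppose Dealer 2 bids 2 and Dealer 3 bids 25.
Bid 16: loses, pays 0, utility 0.
Bid 25: wins, pays 2, utility 16 - 2 = 14.
So bidding 25 beats truth here (14 > 0).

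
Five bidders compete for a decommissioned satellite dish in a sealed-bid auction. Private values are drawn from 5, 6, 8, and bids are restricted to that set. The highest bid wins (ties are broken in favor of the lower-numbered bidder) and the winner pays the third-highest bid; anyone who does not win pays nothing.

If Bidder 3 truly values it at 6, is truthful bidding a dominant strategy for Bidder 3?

No

Consider the case where Bidder 1 bids 5, Bidder 2 bids 5, Bidder 4 bids 5 and Bidder 5 bids 8.
Truthful bid 6: loses, pays 0, utility 0.
Bid 8 instead: wins, pays 5, utility 6 - 5 = 1.
Since 1 > 0, bidding 8 is strictly better here, so truthful bidding is not dominant.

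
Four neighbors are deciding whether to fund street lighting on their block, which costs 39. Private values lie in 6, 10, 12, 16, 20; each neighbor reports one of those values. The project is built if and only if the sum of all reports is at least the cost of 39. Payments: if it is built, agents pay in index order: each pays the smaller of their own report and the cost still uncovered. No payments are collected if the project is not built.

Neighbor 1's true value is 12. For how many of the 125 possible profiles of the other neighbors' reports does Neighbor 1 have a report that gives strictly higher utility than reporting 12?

Others report (6, 6, 20): truth gives 0; report 10 gives 2 > 0. Violating.
Others report (6, 10, 16): truth gives 0; report 10 gives 2 > 0. Violating.
Others report (6, 10, 20): truth gives 0; report 6 gives 6 > 0. Violating.
Others report (6, 12, 12): truth gives 0; report 10 gives 2 > 0. Violating.
Others report (6, 6, 6): truth gives 0; no alternative beats it.
Others report (6, 6, 10): truth gives 0; no alternative beats it.
(Checking all 125 profiles: 106 have a profitable deviation, 19 do not.)

106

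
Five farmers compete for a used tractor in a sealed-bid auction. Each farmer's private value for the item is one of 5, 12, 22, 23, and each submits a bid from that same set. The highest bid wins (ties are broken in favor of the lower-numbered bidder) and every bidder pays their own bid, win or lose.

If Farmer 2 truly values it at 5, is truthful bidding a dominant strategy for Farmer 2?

Check each profile of the others' bids and compare truth against every alternative bid.
Others bid (5, 5, 5, 22): truth gives -5, best alternative gives -12.
Others bid (5, 5, 5, 23): truth gives -5, best alternative gives -12.
Others bid (5, 5, 12, 22): truth gives -5, best alternative gives -12.
Others bid (5, 5, 12, 23): truth gives -5, best alternative gives -12.
Others bid (5, 5, 22, 5): truth gives -5, best alternative gives -12.
Others bid (5, 5, 22, 12): truth gives -5, best alternative gives -12.
(Remaining 250 profiles checked similarly; truth is weakly best in each.)
In every case the truthful bid is at least as good as any alternative, so it is a dominant strategy.

Yes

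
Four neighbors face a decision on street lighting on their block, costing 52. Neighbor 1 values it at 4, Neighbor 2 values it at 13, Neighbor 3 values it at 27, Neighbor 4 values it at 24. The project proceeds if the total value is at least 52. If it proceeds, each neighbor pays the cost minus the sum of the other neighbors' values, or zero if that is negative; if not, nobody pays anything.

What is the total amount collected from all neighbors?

19

Total value 68 ≥ cost 52, so it is built.
Neighbor 1: others sum to 64; max(0, 52 - 64) = 0.
Neighbor 2: others sum to 55; max(0, 52 - 55) = 0.
Neighbor 3: others sum to 41; max(0, 52 - 41) = 11.
Neighbor 4: others sum to 44; max(0, 52 - 44) = 8.
Total collected = 0 + 0 + 11 + 8 = 19.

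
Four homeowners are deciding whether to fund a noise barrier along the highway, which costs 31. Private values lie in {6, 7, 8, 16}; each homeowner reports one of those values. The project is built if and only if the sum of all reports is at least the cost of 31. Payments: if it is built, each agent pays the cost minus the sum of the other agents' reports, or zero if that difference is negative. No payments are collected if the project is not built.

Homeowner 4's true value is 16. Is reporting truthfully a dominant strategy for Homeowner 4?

Yes

Check each profile of the others' reports and compare truth against every alternative report.
Others report (6, 8, 8): truth gives 7, best alternative gives 0.
Others report (7, 7, 8): truth gives 7, best alternative gives 0.
Others report (7, 8, 7): truth gives 7, best alternative gives 0.
Others report (8, 6, 8): truth gives 7, best alternative gives 0.
Others report (8, 7, 7): truth gives 7, best alternative gives 0.
Others report (8, 8, 6): truth gives 7, best alternative gives 0.
(Remaining 58 profiles checked similarly; truth is weakly best in each.)
In every case the truthful report is at least as good as any alternative, so it is a dominant strategy.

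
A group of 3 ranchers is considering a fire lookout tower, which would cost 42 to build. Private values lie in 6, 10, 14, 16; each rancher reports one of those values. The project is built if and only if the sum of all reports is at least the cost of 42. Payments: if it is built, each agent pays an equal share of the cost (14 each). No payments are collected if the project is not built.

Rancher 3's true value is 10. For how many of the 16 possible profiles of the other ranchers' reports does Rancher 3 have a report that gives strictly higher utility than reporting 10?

1

Others report (16, 16): truth gives -4; report 6 gives 0 > -4. Violating.
Others report (6, 6): truth gives 0; no alternative beats it.
Others report (6, 10): truth gives 0; no alternative beats it.
(Checking all 16 profiles: 1 has a profitable deviation, 15 do not.)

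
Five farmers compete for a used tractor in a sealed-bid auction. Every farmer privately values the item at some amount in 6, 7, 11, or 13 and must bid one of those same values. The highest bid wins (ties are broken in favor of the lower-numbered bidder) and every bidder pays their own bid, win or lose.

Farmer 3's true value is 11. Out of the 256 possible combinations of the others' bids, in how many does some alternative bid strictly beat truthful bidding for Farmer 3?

224

Others bid (6, 6, 6, 6): truth gives 0; bid 7 gives 4 > 0. Violating.
Others bid (6, 6, 6, 7): truth gives 0; bid 7 gives 4 > 0. Violating.
Others bid (6, 6, 6, 13): truth gives -11; bid 13 gives -2 > -11. Violating.
Others bid (6, 6, 7, 6): truth gives 0; bid 7 gives 4 > 0. Violating.
Others bid (6, 6, 6, 11): truth gives 0; no alternative beats it.
Others bid (6, 6, 7, 11): truth gives 0; no alternative beats it.
(Checking all 256 profiles: 224 have a profitable deviation, 32 do not.)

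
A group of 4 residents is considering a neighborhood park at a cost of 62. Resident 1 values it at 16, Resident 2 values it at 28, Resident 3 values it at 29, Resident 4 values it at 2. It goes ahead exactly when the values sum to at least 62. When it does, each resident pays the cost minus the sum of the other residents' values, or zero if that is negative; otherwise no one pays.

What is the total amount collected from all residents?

34

Total value 75 ≥ cost 62, so it is built.
Resident 1: others sum to 59; max(0, 62 - 59) = 3.
Resident 2: others sum to 47; max(0, 62 - 47) = 15.
Resident 3: others sum to 46; max(0, 62 - 46) = 16.
Resident 4: others sum to 73; max(0, 62 - 73) = 0.
Total collected = 3 + 15 + 16 + 0 = 34.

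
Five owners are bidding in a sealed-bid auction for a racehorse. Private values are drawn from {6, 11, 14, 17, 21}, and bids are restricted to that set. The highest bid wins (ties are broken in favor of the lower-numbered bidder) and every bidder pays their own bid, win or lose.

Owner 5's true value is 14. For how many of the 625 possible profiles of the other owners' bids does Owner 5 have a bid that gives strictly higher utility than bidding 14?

610

Others bid (6, 6, 6, 6): truth gives 0; bid 11 gives 3 > 0. Violating.
Others bid (6, 6, 6, 14): truth gives -14; bid 17 gives -3 > -14. Violating.
Others bid (6, 6, 6, 17): truth gives -14; bid 6 gives -6 > -14. Violating.
Others bid (6, 6, 6, 21): truth gives -14; bid 6 gives -6 > -14. Violating.
Others bid (6, 6, 6, 11): truth gives 0; no alternative beats it.
Others bid (6, 6, 11, 6): truth gives 0; no alternative beats it.
(Checking all 625 profiles: 610 have a profitable deviation, 15 do not.)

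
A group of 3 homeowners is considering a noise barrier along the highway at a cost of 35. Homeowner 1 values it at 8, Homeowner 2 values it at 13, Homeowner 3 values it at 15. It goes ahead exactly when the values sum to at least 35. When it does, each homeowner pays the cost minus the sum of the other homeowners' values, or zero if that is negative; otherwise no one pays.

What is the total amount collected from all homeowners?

33

Total value 36 ≥ cost 35, so it is built.
Homeowner 1: others sum to 28; max(0, 35 - 28) = 7.
Homeowner 2: others sum to 23; max(0, 35 - 23) = 12.
Homeowner 3: others sum to 21; max(0, 35 - 21) = 14.
Total collected = 7 + 12 + 14 = 33.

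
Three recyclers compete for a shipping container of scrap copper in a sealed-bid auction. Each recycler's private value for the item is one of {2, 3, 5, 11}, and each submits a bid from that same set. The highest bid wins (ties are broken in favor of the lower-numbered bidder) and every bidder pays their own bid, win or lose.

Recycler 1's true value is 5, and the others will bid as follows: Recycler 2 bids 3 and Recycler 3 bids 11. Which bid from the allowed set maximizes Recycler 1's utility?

Bid 2: loses but pays 2, utility -2.
Bid 3: loses but pays 3, utility -3.
Bid 5: loses but pays 5, utility -5.
Bid 11: wins, pays 11, utility 5 - 11 = -6.
The best choice is 2 with utility -2.

2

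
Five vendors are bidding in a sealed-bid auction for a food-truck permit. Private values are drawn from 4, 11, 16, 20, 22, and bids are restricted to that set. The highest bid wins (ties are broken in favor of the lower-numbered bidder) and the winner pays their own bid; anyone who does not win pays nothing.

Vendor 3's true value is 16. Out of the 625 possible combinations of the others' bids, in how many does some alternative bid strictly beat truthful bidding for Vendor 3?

Others bid (4, 4, 4, 4): truth gives 0; bid 11 gives 5 > 0. Violating.
Others bid (4, 4, 4, 11): truth gives 0; bid 11 gives 5 > 0. Violating.
Others bid (4, 4, 11, 4): truth gives 0; bid 11 gives 5 > 0. Violating.
Others bid (4, 4, 11, 11): truth gives 0; bid 11 gives 5 > 0. Violating.
Others bid (4, 4, 4, 16): truth gives 0; no alternative beats it.
Others bid (4, 4, 4, 20): truth gives 0; no alternative beats it.
(Checking all 625 profiles: 4 have a profitable deviation, 621 do not.)

4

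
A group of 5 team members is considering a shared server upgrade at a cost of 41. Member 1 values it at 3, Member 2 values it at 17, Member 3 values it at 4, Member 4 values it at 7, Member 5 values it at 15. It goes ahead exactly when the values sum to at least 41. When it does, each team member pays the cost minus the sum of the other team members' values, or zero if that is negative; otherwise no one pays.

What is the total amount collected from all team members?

24

Total value 46 ≥ cost 41, so it is built.
Member 1: others sum to 43; max(0, 41 - 43) = 0.
Member 2: others sum to 29; max(0, 41 - 29) = 12.
Member 3: others sum to 42; max(0, 41 - 42) = 0.
Member 4: others sum to 39; max(0, 41 - 39) = 2.
Member 5: others sum to 31; max(0, 41 - 31) = 10.
Total collected = 0 + 12 + 0 + 2 + 10 = 24.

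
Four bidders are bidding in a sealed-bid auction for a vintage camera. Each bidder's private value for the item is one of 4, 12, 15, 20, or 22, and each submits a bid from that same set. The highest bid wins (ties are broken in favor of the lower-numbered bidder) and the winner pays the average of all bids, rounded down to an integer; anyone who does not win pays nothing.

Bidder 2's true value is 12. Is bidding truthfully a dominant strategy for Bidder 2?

Consider the case where Bidder 1 bids 4, Bidder 3 bids 4 and Bidder 4 bids 15.
Truthful bid 12: loses, pays 0, utility 0.
Bid 15 instead: wins, pays 9, utility 12 - 9 = 3.
Since 3 > 0, bidding 15 is strictly better here, so truthful bidding is not dominant.

No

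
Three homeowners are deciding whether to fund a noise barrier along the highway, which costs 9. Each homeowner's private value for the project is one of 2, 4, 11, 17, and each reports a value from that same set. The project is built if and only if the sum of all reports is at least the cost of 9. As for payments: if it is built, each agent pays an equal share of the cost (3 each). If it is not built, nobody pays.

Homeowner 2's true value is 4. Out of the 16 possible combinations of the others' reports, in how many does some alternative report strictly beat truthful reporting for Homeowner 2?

1

Others report (2, 2): truth gives 0; report 11 gives 1 > 0. Violating.
Others report (2, 4): truth gives 1; no alternative beats it.
Others report (2, 11): truth gives 1; no alternative beats it.
(Checking all 16 profiles: 1 has a profitable deviation, 15 do not.)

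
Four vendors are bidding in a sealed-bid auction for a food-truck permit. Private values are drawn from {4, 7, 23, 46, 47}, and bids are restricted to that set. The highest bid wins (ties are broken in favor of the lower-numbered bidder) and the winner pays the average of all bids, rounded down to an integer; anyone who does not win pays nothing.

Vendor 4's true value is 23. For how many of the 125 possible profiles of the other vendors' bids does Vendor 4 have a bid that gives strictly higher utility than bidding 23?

Others bid (4, 4, 4): truth gives 15; bid 7 gives 19 > 15. Violating.
Others bid (4, 4, 23): truth gives 0; bid 46 gives 4 > 0. Violating.
Others bid (4, 7, 23): truth gives 0; bid 46 gives 3 > 0. Violating.
Others bid (4, 23, 4): truth gives 0; bid 46 gives 4 > 0. Violating.
Others bid (4, 4, 7): truth gives 14; no alternative beats it.
Others bid (4, 4, 46): truth gives 0; no alternative beats it.
(Checking all 125 profiles: 13 have a profitable deviation, 112 do not.)

13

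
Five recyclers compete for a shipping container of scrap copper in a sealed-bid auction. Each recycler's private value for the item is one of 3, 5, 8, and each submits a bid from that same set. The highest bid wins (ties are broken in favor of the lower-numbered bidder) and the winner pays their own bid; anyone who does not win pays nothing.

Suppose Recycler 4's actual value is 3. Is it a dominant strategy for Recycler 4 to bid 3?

Yes

Check each profile of the others' bids and compare truth against every alternative bid.
Others bid (3, 3, 3, 3): truth gives 0, best alternative gives -2.
Others bid (3, 3, 3, 5): truth gives 0, best alternative gives -2.
Others bid (3, 3, 3, 8): truth gives 0, best alternative gives 0.
Others bid (3, 3, 5, 3): truth gives 0, best alternative gives 0.
Others bid (3, 3, 5, 5): truth gives 0, best alternative gives 0.
Others bid (3, 3, 5, 8): truth gives 0, best alternative gives 0.
(Remaining 75 profiles checked similarly; truth is weakly best in each.)
In every case the truthful bid is at least as good as any alternative, so it is a dominant strategy.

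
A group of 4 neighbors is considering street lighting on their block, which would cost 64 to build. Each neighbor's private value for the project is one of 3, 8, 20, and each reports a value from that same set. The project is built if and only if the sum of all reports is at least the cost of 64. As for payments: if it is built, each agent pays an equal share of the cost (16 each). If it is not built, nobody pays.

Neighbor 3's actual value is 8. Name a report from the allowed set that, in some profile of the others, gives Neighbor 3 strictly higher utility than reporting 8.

Suppose Neighbor 1 reports 20, Neighbor 2 reports 20 and Neighbor 4 reports 20.
Report 8: project built, pays 16, utility 8 - 16 = -8.
Report 3: project not built, utility 0.
So reporting 3 beats truth here (0 > -8).

3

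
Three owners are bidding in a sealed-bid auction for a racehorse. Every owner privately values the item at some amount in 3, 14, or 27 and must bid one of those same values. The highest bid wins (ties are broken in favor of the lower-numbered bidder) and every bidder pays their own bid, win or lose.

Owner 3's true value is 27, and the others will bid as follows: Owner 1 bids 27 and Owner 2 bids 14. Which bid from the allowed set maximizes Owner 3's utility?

Bid 3: loses but pays 3, utility -3.
Bid 14: loses but pays 14, utility -14.
Bid 27: loses but pays 27, utility -27.
The best choice is 3 with utility -3.

3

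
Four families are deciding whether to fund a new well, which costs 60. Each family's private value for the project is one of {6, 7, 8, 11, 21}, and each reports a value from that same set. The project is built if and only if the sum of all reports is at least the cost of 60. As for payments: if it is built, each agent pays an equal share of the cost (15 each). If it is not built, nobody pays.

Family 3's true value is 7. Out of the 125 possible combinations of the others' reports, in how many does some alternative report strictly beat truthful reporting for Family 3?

3

Others report (11, 21, 21): truth gives -8; report 6 gives 0 > -8. Violating.
Others report (21, 11, 21): truth gives -8; report 6 gives 0 > -8. Violating.
Others report (21, 21, 11): truth gives -8; report 6 gives 0 > -8. Violating.
Others report (6, 6, 6): truth gives 0; no alternative beats it.
Others report (6, 6, 7): truth gives 0; no alternative beats it.
(Checking all 125 profiles: 3 have a profitable deviation, 122 do not.)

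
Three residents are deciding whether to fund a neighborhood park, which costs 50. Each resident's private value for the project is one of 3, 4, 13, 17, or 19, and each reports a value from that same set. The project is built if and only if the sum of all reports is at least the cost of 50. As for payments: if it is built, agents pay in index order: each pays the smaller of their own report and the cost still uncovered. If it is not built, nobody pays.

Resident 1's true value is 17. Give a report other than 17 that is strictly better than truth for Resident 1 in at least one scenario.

13

Suppose Resident 2 reports 19 and Resident 3 reports 19.
Report 17: project built, pays 17, utility 17 - 17 = 0.
Report 13: project built, pays 13, utility 17 - 13 = 4.
So reporting 13 beats truth here (4 > 0).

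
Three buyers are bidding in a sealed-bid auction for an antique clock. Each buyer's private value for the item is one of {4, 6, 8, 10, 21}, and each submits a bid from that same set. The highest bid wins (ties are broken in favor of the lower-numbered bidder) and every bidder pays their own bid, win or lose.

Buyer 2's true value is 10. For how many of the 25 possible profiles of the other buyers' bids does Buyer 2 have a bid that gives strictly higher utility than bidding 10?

19

Others bid (4, 4): truth gives 0; bid 6 gives 4 > 0. Violating.
Others bid (4, 6): truth gives 0; bid 6 gives 4 > 0. Violating.
Others bid (4, 8): truth gives 0; bid 8 gives 2 > 0. Violating.
Others bid (4, 21): truth gives -10; bid 4 gives -4 > -10. Violating.
Others bid (4, 10): truth gives 0; no alternative beats it.
Others bid (6, 10): truth gives 0; no alternative beats it.
(Checking all 25 profiles: 19 have a profitable deviation, 6 do not.)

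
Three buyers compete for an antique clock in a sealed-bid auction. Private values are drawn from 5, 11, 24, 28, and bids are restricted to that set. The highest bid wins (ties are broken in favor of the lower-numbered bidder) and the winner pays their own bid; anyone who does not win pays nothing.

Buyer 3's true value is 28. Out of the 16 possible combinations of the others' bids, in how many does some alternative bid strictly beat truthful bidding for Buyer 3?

4

Others bid (5, 5): truth gives 0; bid 11 gives 17 > 0. Violating.
Others bid (5, 11): truth gives 0; bid 24 gives 4 > 0. Violating.
Others bid (11, 5): truth gives 0; bid 24 gives 4 > 0. Violating.
Others bid (11, 11): truth gives 0; bid 24 gives 4 > 0. Violating.
Others bid (5, 24): truth gives 0; no alternative beats it.
Others bid (5, 28): truth gives 0; no alternative beats it.
(Checking all 16 profiles: 4 have a profitable deviation, 12 do not.)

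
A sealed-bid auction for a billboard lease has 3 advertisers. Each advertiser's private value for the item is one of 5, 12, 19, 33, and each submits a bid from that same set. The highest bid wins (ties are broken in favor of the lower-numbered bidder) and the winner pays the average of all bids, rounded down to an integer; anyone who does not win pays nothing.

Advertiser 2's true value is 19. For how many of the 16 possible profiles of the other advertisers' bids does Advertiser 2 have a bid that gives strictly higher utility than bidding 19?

2

Others bid (5, 5): truth gives 10; bid 12 gives 12 > 10. Violating.
Others bid (5, 12): truth gives 7; bid 12 gives 10 > 7. Violating.
Others bid (5, 19): truth gives 5; no alternative beats it.
Others bid (5, 33): truth gives 0; no alternative beats it.
(Checking all 16 profiles: 2 have a profitable deviation, 14 do not.)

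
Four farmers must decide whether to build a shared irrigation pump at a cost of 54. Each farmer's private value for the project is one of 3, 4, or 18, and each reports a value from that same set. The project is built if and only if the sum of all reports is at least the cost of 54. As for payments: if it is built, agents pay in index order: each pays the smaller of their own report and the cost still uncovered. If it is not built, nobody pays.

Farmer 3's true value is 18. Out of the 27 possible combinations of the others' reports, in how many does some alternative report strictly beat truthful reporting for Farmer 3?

1

Others report (18, 18, 18): truth gives 0; report 3 gives 15 > 0. Violating.
Others report (3, 3, 3): truth gives 0; no alternative beats it.
Others report (3, 3, 4): truth gives 0; no alternative beats it.
(Checking all 27 profiles: 1 has a profitable deviation, 26 do not.)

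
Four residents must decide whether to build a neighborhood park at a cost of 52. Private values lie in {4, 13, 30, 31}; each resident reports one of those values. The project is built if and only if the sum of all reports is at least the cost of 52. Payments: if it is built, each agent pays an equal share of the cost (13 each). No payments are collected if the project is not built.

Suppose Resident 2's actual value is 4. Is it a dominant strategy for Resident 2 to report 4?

Check each profile of the others' reports and compare truth against every alternative report.
Others report (4, 4, 31): truth gives 0, best alternative gives -9.
Others report (4, 13, 30): truth gives 0, best alternative gives -9.
Others report (4, 30, 13): truth gives 0, best alternative gives -9.
Others report (4, 31, 4): truth gives 0, best alternative gives -9.
Others report (13, 4, 30): truth gives 0, best alternative gives -9.
Others report (13, 13, 13): truth gives 0, best alternative gives -9.
(Remaining 58 profiles checked similarly; truth is weakly best in each.)
In every case the truthful report is at least as good as any alternative, so it is a dominant strategy.

Yes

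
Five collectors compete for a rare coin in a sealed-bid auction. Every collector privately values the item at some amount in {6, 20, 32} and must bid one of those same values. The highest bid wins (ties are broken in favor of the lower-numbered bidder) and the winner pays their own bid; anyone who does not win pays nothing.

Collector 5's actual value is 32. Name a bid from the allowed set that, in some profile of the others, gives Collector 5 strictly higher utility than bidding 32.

20

Suppose Collector 1 bids 6, Collector 2 bids 6, Collector 3 bids 6 and Collector 4 bids 6.
Bid 32: wins, pays 32, utility 32 - 32 = 0.
Bid 20: wins, pays 20, utility 32 - 20 = 12.
So bidding 20 beats truth here (12 > 0).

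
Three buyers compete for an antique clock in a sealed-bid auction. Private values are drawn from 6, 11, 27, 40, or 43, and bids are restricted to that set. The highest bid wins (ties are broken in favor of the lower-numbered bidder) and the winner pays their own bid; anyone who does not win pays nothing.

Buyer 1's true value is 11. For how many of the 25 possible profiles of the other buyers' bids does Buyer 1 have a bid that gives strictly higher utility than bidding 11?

1

Others bid (6, 6): truth gives 0; bid 6 gives 5 > 0. Violating.
Others bid (6, 11): truth gives 0; no alternative beats it.
Others bid (6, 27): truth gives 0; no alternative beats it.
(Checking all 25 profiles: 1 has a profitable deviation, 24 do not.)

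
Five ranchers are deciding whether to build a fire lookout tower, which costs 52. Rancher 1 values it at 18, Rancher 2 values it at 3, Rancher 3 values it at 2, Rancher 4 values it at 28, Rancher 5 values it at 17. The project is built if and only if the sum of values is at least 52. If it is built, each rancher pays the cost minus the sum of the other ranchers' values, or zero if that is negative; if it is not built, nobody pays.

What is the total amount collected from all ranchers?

15

Total value 68 ≥ cost 52, so it is built.
Rancher 1: others sum to 50; max(0, 52 - 50) = 2.
Rancher 2: others sum to 65; max(0, 52 - 65) = 0.
Rancher 3: others sum to 66; max(0, 52 - 66) = 0.
Rancher 4: others sum to 40; max(0, 52 - 40) = 12.
Rancher 5: others sum to 51; max(0, 52 - 51) = 1.
Total collected = 2 + 0 + 0 + 12 + 1 = 15.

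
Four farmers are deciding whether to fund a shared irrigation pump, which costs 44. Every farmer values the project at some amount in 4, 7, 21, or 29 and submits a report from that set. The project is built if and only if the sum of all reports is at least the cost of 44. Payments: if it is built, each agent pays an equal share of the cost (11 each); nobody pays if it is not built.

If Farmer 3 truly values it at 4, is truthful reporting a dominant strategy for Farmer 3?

Yes

Check each profile of the others' reports and compare truth against every alternative report.
Others report (4, 4, 29): truth gives 0, best alternative gives -7.
Others report (4, 29, 4): truth gives 0, best alternative gives -7.
Others report (29, 4, 4): truth gives 0, best alternative gives -7.
Others report (4, 7, 29): truth gives -7, best alternative gives -7.
Others report (4, 21, 21): truth gives -7, best alternative gives -7.
Others report (4, 21, 29): truth gives -7, best alternative gives -7.
(Remaining 58 profiles checked similarly; truth is weakly best in each.)
In every case the truthful report is at least as good as any alternative, so it is a dominant strategy.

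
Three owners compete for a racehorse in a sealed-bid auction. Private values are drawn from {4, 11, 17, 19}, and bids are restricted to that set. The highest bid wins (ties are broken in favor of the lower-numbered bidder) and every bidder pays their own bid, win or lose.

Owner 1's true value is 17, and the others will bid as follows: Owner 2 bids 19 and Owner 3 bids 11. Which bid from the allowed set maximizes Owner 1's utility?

19

Bid 4: loses but pays 4, utility -4.
Bid 11: loses but pays 11, utility -11.
Bid 17: loses but pays 17, utility -17.
Bid 19: wins, pays 19, utility 17 - 19 = -2.
The best choice is 19 with utility -2.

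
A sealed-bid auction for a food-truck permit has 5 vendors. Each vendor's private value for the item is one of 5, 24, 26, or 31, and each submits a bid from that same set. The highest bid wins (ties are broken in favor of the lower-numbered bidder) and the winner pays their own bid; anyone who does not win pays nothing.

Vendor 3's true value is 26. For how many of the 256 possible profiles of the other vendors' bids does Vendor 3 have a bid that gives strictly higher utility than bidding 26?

Others bid (5, 5, 5, 5): truth gives 0; bid 24 gives 2 > 0. Violating.
Others bid (5, 5, 5, 24): truth gives 0; bid 24 gives 2 > 0. Violating.
Others bid (5, 5, 24, 5): truth gives 0; bid 24 gives 2 > 0. Violating.
Others bid (5, 5, 24, 24): truth gives 0; bid 24 gives 2 > 0. Violating.
Others bid (5, 5, 5, 26): truth gives 0; no alternative beats it.
Others bid (5, 5, 5, 31): truth gives 0; no alternative beats it.
(Checking all 256 profiles: 4 have a profitable deviation, 252 do not.)

4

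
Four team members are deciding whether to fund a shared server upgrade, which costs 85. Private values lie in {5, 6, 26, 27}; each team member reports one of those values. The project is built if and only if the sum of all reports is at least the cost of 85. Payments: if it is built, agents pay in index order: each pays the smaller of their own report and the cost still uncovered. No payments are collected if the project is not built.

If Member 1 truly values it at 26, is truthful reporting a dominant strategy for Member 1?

Consider the case where Member 2 reports 26, Member 3 reports 26 and Member 4 reports 27.
Truthful report 26: project built, pays 26, utility 26 - 26 = 0.
Report 6 instead: project built, pays 6, utility 26 - 6 = 20.
Since 20 > 0, reporting 6 is strictly better here, so truthful reporting is not dominant.

No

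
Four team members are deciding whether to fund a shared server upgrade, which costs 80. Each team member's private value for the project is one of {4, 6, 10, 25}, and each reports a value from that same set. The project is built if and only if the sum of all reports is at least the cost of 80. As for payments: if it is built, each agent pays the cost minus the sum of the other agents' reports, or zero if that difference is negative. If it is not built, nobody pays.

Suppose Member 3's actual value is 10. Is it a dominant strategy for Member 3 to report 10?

Yes

Check each profile of the others' reports and compare truth against every alternative report.
Others report (25, 25, 25): truth gives 5, best alternative gives 5.
Others report (4, 4, 4): truth gives 0, best alternative gives 0.
Others report (4, 4, 6): truth gives 0, best alternative gives 0.
Others report (4, 4, 10): truth gives 0, best alternative gives 0.
Others report (4, 4, 25): truth gives 0, best alternative gives 0.
Others report (4, 6, 4): truth gives 0, best alternative gives 0.
(Remaining 58 profiles checked similarly; truth is weakly best in each.)
In every case the truthful report is at least as good as any alternative, so it is a dominant strategy.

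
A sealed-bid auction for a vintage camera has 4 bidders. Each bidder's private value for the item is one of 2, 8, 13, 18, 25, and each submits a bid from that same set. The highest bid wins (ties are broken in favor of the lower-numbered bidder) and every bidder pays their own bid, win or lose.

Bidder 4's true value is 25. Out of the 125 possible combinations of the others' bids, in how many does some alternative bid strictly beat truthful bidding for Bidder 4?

Others bid (2, 2, 2): truth gives 0; bid 8 gives 17 > 0. Violating.
Others bid (2, 2, 8): truth gives 0; bid 13 gives 12 > 0. Violating.
Others bid (2, 2, 13): truth gives 0; bid 18 gives 7 > 0. Violating.
Others bid (2, 2, 25): truth gives -25; bid 2 gives -2 > -25. Violating.
Others bid (2, 2, 18): truth gives 0; no alternative beats it.
Others bid (2, 8, 18): truth gives 0; no alternative beats it.
(Checking all 125 profiles: 88 have a profitable deviation, 37 do not.)

88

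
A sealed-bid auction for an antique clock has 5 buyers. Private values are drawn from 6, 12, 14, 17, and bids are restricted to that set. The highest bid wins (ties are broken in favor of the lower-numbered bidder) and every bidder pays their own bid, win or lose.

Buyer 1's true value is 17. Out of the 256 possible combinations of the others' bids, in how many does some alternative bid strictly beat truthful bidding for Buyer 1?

Others bid (6, 6, 6, 6): truth gives 0; bid 6 gives 11 > 0. Violating.
Others bid (6, 6, 6, 12): truth gives 0; bid 12 gives 5 > 0. Violating.
Others bid (6, 6, 6, 14): truth gives 0; bid 14 gives 3 > 0. Violating.
Others bid (6, 6, 12, 6): truth gives 0; bid 12 gives 5 > 0. Violating.
Others bid (6, 6, 6, 17): truth gives 0; no alternative beats it.
Others bid (6, 6, 12, 17): truth gives 0; no alternative beats it.
(Checking all 256 profiles: 81 have a profitable deviation, 175 do not.)

81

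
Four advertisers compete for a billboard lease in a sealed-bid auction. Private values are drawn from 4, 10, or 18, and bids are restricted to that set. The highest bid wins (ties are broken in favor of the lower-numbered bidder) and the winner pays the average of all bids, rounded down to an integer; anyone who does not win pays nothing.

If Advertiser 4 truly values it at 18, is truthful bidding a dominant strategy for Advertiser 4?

No

Consider the case where Advertiser 1 bids 4, Advertiser 2 bids 4 and Advertiser 3 bids 4.
Truthful bid 18: wins, pays 7, utility 18 - 7 = 11.
Bid 10 instead: wins, pays 5, utility 18 - 5 = 13.
Since 13 > 11, bidding 10 is strictly better here, so truthful bidding is not dominant.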